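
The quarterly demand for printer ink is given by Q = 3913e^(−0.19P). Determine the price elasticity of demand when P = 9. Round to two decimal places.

-1.71

At P = 9, Q = 707.728.
dQ/dP = −0.19·3913e^(−0.19P) = −0.19Q = -134.468.
ε = (dQ/dP)(P/Q) = (-134.468)(9/707.728).
|ε| > 1, so demand is elastic at this price.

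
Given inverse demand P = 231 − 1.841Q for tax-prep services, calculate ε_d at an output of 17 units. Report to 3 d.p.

-6.381

At Q = 17, P = 231 − 1.841(17) = 199.70.
dP/dQ = −1.841, so dQ/dP = 1/(−1.841) = -0.543.
ε = (dQ/dP)(P/Q) = (-0.543)(199.70/17).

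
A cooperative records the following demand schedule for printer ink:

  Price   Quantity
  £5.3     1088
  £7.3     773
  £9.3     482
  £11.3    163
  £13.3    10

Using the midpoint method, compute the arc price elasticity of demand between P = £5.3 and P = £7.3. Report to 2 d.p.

At P = 5.3, Q = 1088; at P = 7.3, Q = 773.
ΔQ = -315, ΔP = 2.0. Midpoints: P̄ = 6.30, Q̄ = 930.5.
ε = (ΔQ/ΔP)(P̄/Q̄) = (-315/2.0)(6.30/930.5).

-1.07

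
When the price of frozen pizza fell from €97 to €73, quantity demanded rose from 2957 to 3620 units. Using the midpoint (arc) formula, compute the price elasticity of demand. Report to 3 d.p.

-0.714

ΔQ = 3620 − 2957 = 663; ΔP = 73 − 97 = -24.
Midpoints: P̄ = 85.00, Q̄ = 3288.5.
ε = (ΔQ/ΔP)(P̄/Q̄) = (663/-24)(85.00/3288.5).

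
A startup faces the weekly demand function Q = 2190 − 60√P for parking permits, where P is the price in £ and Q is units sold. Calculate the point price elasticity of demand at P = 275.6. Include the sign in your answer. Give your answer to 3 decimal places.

At P = 275.6, Q = 1193.928.
dQ/dP = −60/(2√P) = -1.807.
ε = (dQ/dP)(P/Q) = (-1.807)(275.6/1193.928).

-0.417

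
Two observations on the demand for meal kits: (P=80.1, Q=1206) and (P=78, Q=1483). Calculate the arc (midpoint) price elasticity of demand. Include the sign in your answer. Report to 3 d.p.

ΔQ = 1483 − 1206 = 277; ΔP = 78 − 80.1 = -2.1.
Midpoints: P̄ = 79.05, Q̄ = 1344.5.
ε = (ΔQ/ΔP)(P̄/Q̄) = (277/-2.1)(79.05/1344.5).

-7.755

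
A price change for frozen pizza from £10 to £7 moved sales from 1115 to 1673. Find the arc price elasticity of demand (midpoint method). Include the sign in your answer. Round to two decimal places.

-1.13

ΔQ = 1673 − 1115 = 558; ΔP = 7 − 10 = -3.
Midpoints: P̄ = 8.50, Q̄ = 1394.0.
ε = (ΔQ/ΔP)(P̄/Q̄) = (558/-3)(8.50/1394.0).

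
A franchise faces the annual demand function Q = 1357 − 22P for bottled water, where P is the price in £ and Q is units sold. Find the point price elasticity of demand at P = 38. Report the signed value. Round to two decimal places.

At P = 38, Q = 521.
dQ/dP = −22.
ε = (dQ/dP)(P/Q) = (-22)(38/521).

-1.60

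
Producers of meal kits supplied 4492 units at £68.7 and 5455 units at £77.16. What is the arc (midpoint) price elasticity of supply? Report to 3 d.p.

ΔQ = 5455 − 4492 = 963; ΔP = 77.16 − 68.7 = 8.46.
Midpoints: P̄ = 72.93, Q̄ = 4973.5.
ε_s = (ΔQ/ΔP)(P̄/Q̄) = (963/8.46)(72.93/4973.5).

1.669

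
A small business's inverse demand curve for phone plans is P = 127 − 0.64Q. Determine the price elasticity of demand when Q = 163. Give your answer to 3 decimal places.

-0.217

At Q = 163, P = 127 − 0.64(163) = 22.68.
dP/dQ = −0.64, so dQ/dP = 1/(−0.64) = -1.562.
ε = (dQ/dP)(P/Q) = (-1.562)(22.68/163).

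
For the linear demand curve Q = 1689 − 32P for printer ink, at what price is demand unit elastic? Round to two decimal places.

For linear demand Q = a − bP, ε = −bP/(a − bP). |ε| = 1 when bP = a − bP, i.e. P = a/(2b).
P = 1689/(2·32) = 1689/64 = 26.3906.

26.39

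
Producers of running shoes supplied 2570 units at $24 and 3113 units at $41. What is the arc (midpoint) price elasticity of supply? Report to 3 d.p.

ΔQ = 3113 − 2570 = 543; ΔP = 41 − 24 = 17.
Midpoints: P̄ = 32.50, Q̄ = 2841.5.
ε_s = (ΔQ/ΔP)(P̄/Q̄) = (543/17)(32.50/2841.5).

0.365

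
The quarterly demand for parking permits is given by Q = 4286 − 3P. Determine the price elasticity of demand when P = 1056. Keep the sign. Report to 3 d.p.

At P = 1056, Q = 1118.
dQ/dP = −3.
ε = (dQ/dP)(P/Q) = (-3)(1056/1118).

-2.834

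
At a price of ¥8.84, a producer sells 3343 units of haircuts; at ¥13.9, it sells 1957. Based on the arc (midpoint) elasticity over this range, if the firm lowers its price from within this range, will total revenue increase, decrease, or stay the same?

increase

Arc ε = (-1386/5.06)(11.37/2650.0) ≈ -1.175.
|ε| = 1.18 > 1, so demand is elastic. A price cut therefore raises total revenue.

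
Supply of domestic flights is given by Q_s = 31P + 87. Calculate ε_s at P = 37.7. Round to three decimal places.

At P = 37.7, Q_s = 1255.70.
dQ_s/dP = 31.
ε_s = (dQ_s/dP)(P/Q_s) = (31)(37.7/1255.70).

0.931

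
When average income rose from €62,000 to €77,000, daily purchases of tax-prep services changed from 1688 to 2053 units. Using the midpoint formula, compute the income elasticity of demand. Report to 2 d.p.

ΔQ = 365, ΔI = 15000. Midpoints: Ī = 69,500, Q̄ = 1870.5.
ε_I = (ΔQ/ΔI)(Ī/Q̄) = (365/15000)(69500/1870.5).

0.90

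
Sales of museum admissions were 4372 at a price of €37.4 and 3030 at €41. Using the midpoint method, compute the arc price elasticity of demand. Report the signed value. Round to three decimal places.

ΔQ = 3030 − 4372 = -1342; ΔP = 41 − 37.4 = 3.6.
Midpoints: P̄ = 39.20, Q̄ = 3701.0.
ε = (ΔQ/ΔP)(P̄/Q̄) = (-1342/3.6)(39.20/3701.0).

-3.948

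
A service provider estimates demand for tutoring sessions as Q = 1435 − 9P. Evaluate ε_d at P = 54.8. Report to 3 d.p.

-0.524

At P = 54.8, Q = 941.800.
dQ/dP = −9.
ε = (dQ/dP)(P/Q) = (-9)(54.8/941.800).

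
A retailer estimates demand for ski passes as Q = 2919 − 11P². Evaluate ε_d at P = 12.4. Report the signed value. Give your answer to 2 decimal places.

-2.76

At P = 12.4, Q = 1227.640.
dQ/dP = −22P = -272.800.
ε = (dQ/dP)(P/Q) = (-272.800)(12.4/1227.640).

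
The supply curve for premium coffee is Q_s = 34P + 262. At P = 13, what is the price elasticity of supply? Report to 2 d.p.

0.63

At P = 13, Q_s = 704.
dQ_s/dP = 34.
ε_s = (dQ_s/dP)(P/Q_s) = (34)(13/704).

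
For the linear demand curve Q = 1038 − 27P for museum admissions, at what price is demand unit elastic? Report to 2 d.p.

For linear demand Q = a − bP, ε = −bP/(a − bP). |ε| = 1 when bP = a − bP, i.e. P = a/(2b).
P = 1038/(2·27) = 1038/54 = 19.2222.

19.22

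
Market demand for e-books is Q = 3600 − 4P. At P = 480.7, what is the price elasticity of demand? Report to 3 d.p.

-1.146

At P = 480.7, Q = 1677.200.
dQ/dP = −4.
ε = (dQ/dP)(P/Q) = (-4)(480.7/1677.200).
|ε| > 1, so demand is elastic at this price.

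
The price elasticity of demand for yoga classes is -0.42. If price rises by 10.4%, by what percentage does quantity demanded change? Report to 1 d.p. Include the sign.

-4.4%

%ΔQ ≈ ε × %ΔP = (-0.42)(10.4%) = -4.37%.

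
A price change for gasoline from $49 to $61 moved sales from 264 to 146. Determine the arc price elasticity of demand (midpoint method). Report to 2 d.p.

ΔQ = 146 − 264 = -118; ΔP = 61 − 49 = 12.
Midpoints: P̄ = 55.00, Q̄ = 205.0.
ε = (ΔQ/ΔP)(P̄/Q̄) = (-118/12)(55.00/205.0).

-2.64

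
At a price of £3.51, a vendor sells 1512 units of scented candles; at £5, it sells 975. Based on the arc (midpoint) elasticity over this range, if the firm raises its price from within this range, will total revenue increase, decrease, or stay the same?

Arc ε = (-537/1.49)(4.25/1243.5) ≈ -1.233.
|ε| = 1.23 > 1, so demand is elastic. A price rise therefore reduces total revenue.

decrease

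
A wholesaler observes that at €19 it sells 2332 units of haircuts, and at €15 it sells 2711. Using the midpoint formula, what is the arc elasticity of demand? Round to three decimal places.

-0.639

ΔQ = 2711 − 2332 = 379; ΔP = 15 − 19 = -4.
Midpoints: P̄ = 17.00, Q̄ = 2521.5.
ε = (ΔQ/ΔP)(P̄/Q̄) = (379/-4)(17.00/2521.5).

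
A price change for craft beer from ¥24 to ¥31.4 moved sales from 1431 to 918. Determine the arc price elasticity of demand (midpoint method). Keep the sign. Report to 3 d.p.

ΔQ = 918 − 1431 = -513; ΔP = 31.4 − 24 = 7.4.
Midpoints: P̄ = 27.70, Q̄ = 1174.5.
ε = (ΔQ/ΔP)(P̄/Q̄) = (-513/7.4)(27.70/1174.5).

-1.635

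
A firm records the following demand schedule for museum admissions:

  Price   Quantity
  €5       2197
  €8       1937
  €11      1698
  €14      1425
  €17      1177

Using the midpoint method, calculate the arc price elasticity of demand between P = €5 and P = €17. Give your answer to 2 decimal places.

-0.55

At P = 5, Q = 2197; at P = 17, Q = 1177.
ΔQ = -1020, ΔP = 12. Midpoints: P̄ = 11.00, Q̄ = 1687.0.
ε = (ΔQ/ΔP)(P̄/Q̄) = (-1020/12)(11.00/1687.0).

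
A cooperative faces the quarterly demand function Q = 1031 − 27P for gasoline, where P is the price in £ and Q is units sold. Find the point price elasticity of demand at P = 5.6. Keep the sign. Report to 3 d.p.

At P = 5.6, Q = 879.800.
dQ/dP = −27.
ε = (dQ/dP)(P/Q) = (-27)(5.6/879.800).

-0.172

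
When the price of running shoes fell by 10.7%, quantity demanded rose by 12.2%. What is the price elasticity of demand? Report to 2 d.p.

ε = %ΔQ / %ΔP = (12.2)/(-10.7) = -1.140.

-1.14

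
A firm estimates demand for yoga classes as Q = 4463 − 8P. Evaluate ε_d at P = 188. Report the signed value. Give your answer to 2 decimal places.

-0.51

At P = 188, Q = 2959.
dQ/dP = −8.
ε = (dQ/dP)(P/Q) = (-8)(188/2959).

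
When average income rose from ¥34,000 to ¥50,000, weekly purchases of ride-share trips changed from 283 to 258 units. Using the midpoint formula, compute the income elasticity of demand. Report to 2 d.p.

-0.24

ΔQ = -25, ΔI = 16000. Midpoints: Ī = 42,000, Q̄ = 270.5.
ε_I = (ΔQ/ΔI)(Ī/Q̄) = (-25/16000)(42000/270.5).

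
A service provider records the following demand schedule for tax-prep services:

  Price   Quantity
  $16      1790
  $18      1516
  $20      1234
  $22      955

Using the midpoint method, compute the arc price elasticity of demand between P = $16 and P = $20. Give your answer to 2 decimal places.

-1.65

At P = 16, Q = 1790; at P = 20, Q = 1234.
ΔQ = -556, ΔP = 4. Midpoints: P̄ = 18.00, Q̄ = 1512.0.
ε = (ΔQ/ΔP)(P̄/Q̄) = (-556/4)(18.00/1512.0).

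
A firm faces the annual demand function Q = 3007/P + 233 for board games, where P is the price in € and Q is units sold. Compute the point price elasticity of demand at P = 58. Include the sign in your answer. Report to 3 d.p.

-0.182

At P = 58, Q = 284.845.
dQ/dP = −3007/P² = -0.894.
ε = (dQ/dP)(P/Q) = (-0.894)(58/284.845).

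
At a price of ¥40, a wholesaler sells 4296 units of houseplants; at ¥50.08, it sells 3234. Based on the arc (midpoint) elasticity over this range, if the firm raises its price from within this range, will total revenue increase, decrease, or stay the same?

decrease

Arc ε = (-1062/10.08)(45.04/3765.0) ≈ -1.260.
|ε| = 1.26 > 1, so demand is elastic. A price rise therefore reduces total revenue.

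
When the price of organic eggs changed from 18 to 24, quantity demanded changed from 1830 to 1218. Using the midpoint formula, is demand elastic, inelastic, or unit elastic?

elastic

Arc ε ≈ -1.406.
|ε| = 1.41 > 1.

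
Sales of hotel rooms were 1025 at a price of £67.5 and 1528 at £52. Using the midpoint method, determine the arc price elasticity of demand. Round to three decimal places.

ΔQ = 1528 − 1025 = 503; ΔP = 52 − 67.5 = -15.5.
Midpoints: P̄ = 59.75, Q̄ = 1276.5.
ε = (ΔQ/ΔP)(P̄/Q̄) = (503/-15.5)(59.75/1276.5).

-1.519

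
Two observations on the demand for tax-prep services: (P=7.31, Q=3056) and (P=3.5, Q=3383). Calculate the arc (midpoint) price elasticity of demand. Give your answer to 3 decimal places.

-0.144

ΔQ = 3383 − 3056 = 327; ΔP = 3.5 − 7.31 = -3.81.
Midpoints: P̄ = 5.40, Q̄ = 3219.5.
ε = (ΔQ/ΔP)(P̄/Q̄) = (327/-3.81)(5.40/3219.5).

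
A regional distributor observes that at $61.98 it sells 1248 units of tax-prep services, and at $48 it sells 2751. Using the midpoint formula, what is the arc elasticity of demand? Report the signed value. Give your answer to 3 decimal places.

ΔQ = 2751 − 1248 = 1503; ΔP = 48 − 61.98 = -13.98.
Midpoints: P̄ = 54.99, Q̄ = 1999.5.
ε = (ΔQ/ΔP)(P̄/Q̄) = (1503/-13.98)(54.99/1999.5).

-2.957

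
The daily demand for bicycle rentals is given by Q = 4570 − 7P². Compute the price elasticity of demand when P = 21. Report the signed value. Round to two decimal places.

-4.16

At P = 21, Q = 1483.
dQ/dP = −14P = -294.
ε = (dQ/dP)(P/Q) = (-294)(21/1483).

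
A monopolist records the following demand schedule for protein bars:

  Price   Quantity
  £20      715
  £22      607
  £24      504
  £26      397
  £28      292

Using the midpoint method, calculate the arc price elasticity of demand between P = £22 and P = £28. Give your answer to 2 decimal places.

At P = 22, Q = 607; at P = 28, Q = 292.
ΔQ = -315, ΔP = 6. Midpoints: P̄ = 25.00, Q̄ = 449.5.
ε = (ΔQ/ΔP)(P̄/Q̄) = (-315/6)(25.00/449.5).

-2.92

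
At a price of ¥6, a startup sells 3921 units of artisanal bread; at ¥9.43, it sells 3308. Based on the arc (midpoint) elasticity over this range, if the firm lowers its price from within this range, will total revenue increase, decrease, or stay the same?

decrease

Arc ε = (-613/3.43)(7.71/3614.5) ≈ -0.381.
|ε| = 0.38 < 1, so demand is inelastic. A price cut therefore reduces total revenue.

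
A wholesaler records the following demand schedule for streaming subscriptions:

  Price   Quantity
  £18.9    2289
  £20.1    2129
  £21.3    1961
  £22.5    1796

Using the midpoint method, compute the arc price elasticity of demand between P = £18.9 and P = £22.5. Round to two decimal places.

-1.39

At P = 18.9, Q = 2289; at P = 22.5, Q = 1796.
ΔQ = -493, ΔP = 3.6. Midpoints: P̄ = 20.70, Q̄ = 2042.5.
ε = (ΔQ/ΔP)(P̄/Q̄) = (-493/3.6)(20.70/2042.5).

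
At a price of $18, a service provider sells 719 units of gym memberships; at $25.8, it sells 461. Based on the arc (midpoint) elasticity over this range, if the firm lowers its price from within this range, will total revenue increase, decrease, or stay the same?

Arc ε = (-258/7.8)(21.90/590.0) ≈ -1.228.
|ε| = 1.23 > 1, so demand is elastic. A price cut therefore raises total revenue.

increase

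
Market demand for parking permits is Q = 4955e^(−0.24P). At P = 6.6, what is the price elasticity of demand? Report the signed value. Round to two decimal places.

At P = 6.6, Q = 1016.532.
dQ/dP = −0.24·4955e^(−0.24P) = −0.24Q = -243.968.
ε = (dQ/dP)(P/Q) = (-243.968)(6.6/1016.532).

-1.58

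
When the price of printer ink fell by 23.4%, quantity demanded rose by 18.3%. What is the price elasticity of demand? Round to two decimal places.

ε = %ΔQ / %ΔP = (18.3)/(-23.4) = -0.782.

-0.78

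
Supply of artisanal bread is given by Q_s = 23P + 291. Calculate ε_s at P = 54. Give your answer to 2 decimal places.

0.81

At P = 54, Q_s = 1533.
dQ_s/dP = 23.
ε_s = (dQ_s/dP)(P/Q_s) = (23)(54/1533).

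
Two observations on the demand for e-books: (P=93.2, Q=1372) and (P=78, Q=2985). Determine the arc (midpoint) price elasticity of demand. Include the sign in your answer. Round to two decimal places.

-4.17

ΔQ = 2985 − 1372 = 1613; ΔP = 78 − 93.2 = -15.2.
Midpoints: P̄ = 85.60, Q̄ = 2178.5.
ε = (ΔQ/ΔP)(P̄/Q̄) = (1613/-15.2)(85.60/2178.5).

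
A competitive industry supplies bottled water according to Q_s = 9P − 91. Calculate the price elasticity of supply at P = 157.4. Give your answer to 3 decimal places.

At P = 157.4, Q_s = 1325.60.
dQ_s/dP = 9.
ε_s = (dQ_s/dP)(P/Q_s) = (9)(157.4/1325.60).

1.069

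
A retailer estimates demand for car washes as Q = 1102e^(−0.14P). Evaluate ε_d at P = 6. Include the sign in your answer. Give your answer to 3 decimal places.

At P = 6, Q = 475.745.
dQ/dP = −0.14·1102e^(−0.14P) = −0.14Q = -66.604.
ε = (dQ/dP)(P/Q) = (-66.604)(6/475.745).
|ε| < 1, so demand is inelastic at this price.

-0.840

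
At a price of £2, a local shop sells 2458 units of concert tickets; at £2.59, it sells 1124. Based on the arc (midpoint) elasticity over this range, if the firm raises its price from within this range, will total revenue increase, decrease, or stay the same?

Arc ε = (-1334/0.59)(2.29/1791.0) ≈ -2.897.
|ε| = 2.90 > 1, so demand is elastic. A price rise therefore reduces total revenue.

decrease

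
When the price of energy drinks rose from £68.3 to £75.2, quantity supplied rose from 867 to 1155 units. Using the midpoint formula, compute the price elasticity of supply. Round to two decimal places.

2.96

ΔQ = 1155 − 867 = 288; ΔP = 75.2 − 68.3 = 6.9.
Midpoints: P̄ = 71.75, Q̄ = 1011.0.
ε_s = (ΔQ/ΔP)(P̄/Q̄) = (288/6.9)(71.75/1011.0).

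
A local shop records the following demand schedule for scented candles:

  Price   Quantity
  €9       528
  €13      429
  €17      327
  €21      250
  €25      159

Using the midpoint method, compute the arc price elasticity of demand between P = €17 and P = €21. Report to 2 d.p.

-1.27

At P = 17, Q = 327; at P = 21, Q = 250.
ΔQ = -77, ΔP = 4. Midpoints: P̄ = 19.00, Q̄ = 288.5.
ε = (ΔQ/ΔP)(P̄/Q̄) = (-77/4)(19.00/288.5).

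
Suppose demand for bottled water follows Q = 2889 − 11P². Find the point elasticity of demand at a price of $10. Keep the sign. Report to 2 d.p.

-1.23

At P = 10, Q = 1789.
dQ/dP = −22P = -220.
ε = (dQ/dP)(P/Q) = (-220)(10/1789).
|ε| > 1, so demand is elastic at this price.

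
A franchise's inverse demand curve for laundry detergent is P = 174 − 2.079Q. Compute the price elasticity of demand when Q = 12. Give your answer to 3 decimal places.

-5.975

At Q = 12, P = 174 − 2.079(12) = 149.05.
dP/dQ = −2.079, so dQ/dP = 1/(−2.079) = -0.481.
ε = (dQ/dP)(P/Q) = (-0.481)(149.05/12).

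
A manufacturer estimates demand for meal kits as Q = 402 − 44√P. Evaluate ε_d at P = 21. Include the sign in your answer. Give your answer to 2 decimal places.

-0.50

At P = 21, Q = 200.367.
dQ/dP = −44/(2√P) = -4.801.
ε = (dQ/dP)(P/Q) = (-4.801)(21/200.367).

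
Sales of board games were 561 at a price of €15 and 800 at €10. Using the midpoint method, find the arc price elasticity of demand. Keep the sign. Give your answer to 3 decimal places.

-0.878

ΔQ = 800 − 561 = 239; ΔP = 10 − 15 = -5.
Midpoints: P̄ = 12.50, Q̄ = 680.5.
ε = (ΔQ/ΔP)(P̄/Q̄) = (239/-5)(12.50/680.5).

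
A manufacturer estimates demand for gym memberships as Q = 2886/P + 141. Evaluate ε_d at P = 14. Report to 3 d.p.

-0.594

At P = 14, Q = 347.143.
dQ/dP = −2886/P² = -14.724.
ε = (dQ/dP)(P/Q) = (-14.724)(14/347.143).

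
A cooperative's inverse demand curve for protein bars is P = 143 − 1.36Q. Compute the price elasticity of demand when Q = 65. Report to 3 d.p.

At Q = 65, P = 143 − 1.36(65) = 54.60.
dP/dQ = −1.36, so dQ/dP = 1/(−1.36) = -0.735.
ε = (dQ/dP)(P/Q) = (-0.735)(54.60/65).

-0.618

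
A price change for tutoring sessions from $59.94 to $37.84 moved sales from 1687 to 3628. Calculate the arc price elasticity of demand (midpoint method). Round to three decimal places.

-1.616

ΔQ = 3628 − 1687 = 1941; ΔP = 37.84 − 59.94 = -22.1.
Midpoints: P̄ = 48.89, Q̄ = 2657.5.
ε = (ΔQ/ΔP)(P̄/Q̄) = (1941/-22.1)(48.89/2657.5).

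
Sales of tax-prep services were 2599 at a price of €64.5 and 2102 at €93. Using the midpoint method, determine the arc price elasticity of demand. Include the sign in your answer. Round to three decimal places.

ΔQ = 2102 − 2599 = -497; ΔP = 93 − 64.5 = 28.5.
Midpoints: P̄ = 78.75, Q̄ = 2350.5.
ε = (ΔQ/ΔP)(P̄/Q̄) = (-497/28.5)(78.75/2350.5).

-0.584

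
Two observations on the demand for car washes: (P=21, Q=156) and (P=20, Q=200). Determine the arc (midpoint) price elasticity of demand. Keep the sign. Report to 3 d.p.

ΔQ = 200 − 156 = 44; ΔP = 20 − 21 = -1.
Midpoints: P̄ = 20.50, Q̄ = 178.0.
ε = (ΔQ/ΔP)(P̄/Q̄) = (44/-1)(20.50/178.0).

-5.067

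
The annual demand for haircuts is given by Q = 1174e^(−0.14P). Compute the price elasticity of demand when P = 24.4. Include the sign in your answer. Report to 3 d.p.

At P = 24.4, Q = 38.558.
dQ/dP = −0.14·1174e^(−0.14P) = −0.14Q = -5.398.
ε = (dQ/dP)(P/Q) = (-5.398)(24.4/38.558).

-3.416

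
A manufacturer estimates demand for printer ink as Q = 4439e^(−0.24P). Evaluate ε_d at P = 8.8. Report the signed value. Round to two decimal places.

At P = 8.8, Q = 537.100.
dQ/dP = −0.24·4439e^(−0.24P) = −0.24Q = -128.904.
ε = (dQ/dP)(P/Q) = (-128.904)(8.8/537.100).

-2.11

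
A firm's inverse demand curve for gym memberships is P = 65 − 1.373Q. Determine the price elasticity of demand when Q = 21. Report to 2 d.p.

At Q = 21, P = 65 − 1.373(21) = 36.17.
dP/dQ = −1.373, so dQ/dP = 1/(−1.373) = -0.728.
ε = (dQ/dP)(P/Q) = (-0.728)(36.17/21).

-1.25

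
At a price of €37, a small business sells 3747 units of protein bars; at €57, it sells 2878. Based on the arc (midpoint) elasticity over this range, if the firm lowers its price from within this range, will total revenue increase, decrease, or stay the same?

decrease

Arc ε = (-869/20)(47.00/3312.5) ≈ -0.616.
|ε| = 0.62 < 1, so demand is inelastic. A price cut therefore reduces total revenue.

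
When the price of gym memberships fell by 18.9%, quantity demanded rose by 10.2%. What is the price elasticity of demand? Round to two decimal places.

ε = %ΔQ / %ΔP = (10.2)/(-18.9) = -0.540.

-0.54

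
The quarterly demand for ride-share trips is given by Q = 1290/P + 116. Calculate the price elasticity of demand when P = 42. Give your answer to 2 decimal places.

At P = 42, Q = 146.714.
dQ/dP = −1290/P² = -0.731.
ε = (dQ/dP)(P/Q) = (-0.731)(42/146.714).

-0.21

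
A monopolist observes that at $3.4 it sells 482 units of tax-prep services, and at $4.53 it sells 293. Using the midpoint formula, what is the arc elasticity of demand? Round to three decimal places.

ΔQ = 293 − 482 = -189; ΔP = 4.53 − 3.4 = 1.13.
Midpoints: P̄ = 3.96, Q̄ = 387.5.
ε = (ΔQ/ΔP)(P̄/Q̄) = (-189/1.13)(3.96/387.5).

-1.711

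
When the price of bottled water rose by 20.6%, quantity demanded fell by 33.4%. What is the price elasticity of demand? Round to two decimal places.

ε = %ΔQ / %ΔP = (-33.4)/(20.6) = -1.621.

-1.62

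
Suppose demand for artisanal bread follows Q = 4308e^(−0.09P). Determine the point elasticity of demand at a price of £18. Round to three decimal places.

At P = 18, Q = 852.548.
dQ/dP = −0.09·4308e^(−0.09P) = −0.09Q = -76.729.
ε = (dQ/dP)(P/Q) = (-76.729)(18/852.548).

-1.620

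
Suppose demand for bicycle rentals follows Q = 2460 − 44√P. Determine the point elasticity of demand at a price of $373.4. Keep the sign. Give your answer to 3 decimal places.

-0.264

At P = 373.4, Q = 1609.763.
dQ/dP = −44/(2√P) = -1.139.
ε = (dQ/dP)(P/Q) = (-1.139)(373.4/1609.763).
|ε| < 1, so demand is inelastic at this price.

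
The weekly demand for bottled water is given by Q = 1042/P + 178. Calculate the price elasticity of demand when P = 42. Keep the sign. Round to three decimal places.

-0.122

At P = 42, Q = 202.810.
dQ/dP = −1042/P² = -0.591.
ε = (dQ/dP)(P/Q) = (-0.591)(42/202.810).
|ε| < 1, so demand is inelastic at this price.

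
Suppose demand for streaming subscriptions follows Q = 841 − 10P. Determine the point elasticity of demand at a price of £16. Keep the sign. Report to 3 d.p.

-0.235

At P = 16, Q = 681.
dQ/dP = −10.
ε = (dQ/dP)(P/Q) = (-10)(16/681).
|ε| < 1, so demand is inelastic at this price.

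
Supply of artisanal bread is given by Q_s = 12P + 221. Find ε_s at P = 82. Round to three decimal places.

At P = 82, Q_s = 1205.
dQ_s/dP = 12.
ε_s = (dQ_s/dP)(P/Q_s) = (12)(82/1205).

0.817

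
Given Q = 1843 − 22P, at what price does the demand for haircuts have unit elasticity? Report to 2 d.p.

For linear demand Q = a − bP, ε = −bP/(a − bP). |ε| = 1 when bP = a − bP, i.e. P = a/(2b).
P = 1843/(2·22) = 1843/44 = 41.8864.

41.89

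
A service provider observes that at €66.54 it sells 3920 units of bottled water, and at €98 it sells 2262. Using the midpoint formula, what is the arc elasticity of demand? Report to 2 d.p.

-1.40

ΔQ = 2262 − 3920 = -1658; ΔP = 98 − 66.54 = 31.46.
Midpoints: P̄ = 82.27, Q̄ = 3091.0.
ε = (ΔQ/ΔP)(P̄/Q̄) = (-1658/31.46)(82.27/3091.0).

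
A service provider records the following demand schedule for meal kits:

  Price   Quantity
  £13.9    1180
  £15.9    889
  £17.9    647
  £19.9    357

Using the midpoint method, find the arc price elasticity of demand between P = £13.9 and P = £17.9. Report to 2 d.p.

At P = 13.9, Q = 1180; at P = 17.9, Q = 647.
ΔQ = -533, ΔP = 4.0. Midpoints: P̄ = 15.90, Q̄ = 913.5.
ε = (ΔQ/ΔP)(P̄/Q̄) = (-533/4.0)(15.90/913.5).

-2.32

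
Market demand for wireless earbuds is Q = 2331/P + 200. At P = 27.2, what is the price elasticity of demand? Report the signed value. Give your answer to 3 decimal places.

At P = 27.2, Q = 285.699.
dQ/dP = −2331/P² = -3.151.
ε = (dQ/dP)(P/Q) = (-3.151)(27.2/285.699).
|ε| < 1, so demand is inelastic at this price.

-0.300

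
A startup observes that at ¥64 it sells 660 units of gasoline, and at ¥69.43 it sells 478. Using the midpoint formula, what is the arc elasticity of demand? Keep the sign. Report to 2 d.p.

-3.93

ΔQ = 478 − 660 = -182; ΔP = 69.43 − 64 = 5.43.
Midpoints: P̄ = 66.72, Q̄ = 569.0.
ε = (ΔQ/ΔP)(P̄/Q̄) = (-182/5.43)(66.72/569.0).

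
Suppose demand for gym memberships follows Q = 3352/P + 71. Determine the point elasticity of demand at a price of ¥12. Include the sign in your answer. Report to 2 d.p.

-0.80

At P = 12, Q = 350.333.
dQ/dP = −3352/P² = -23.278.
ε = (dQ/dP)(P/Q) = (-23.278)(12/350.333).
|ε| < 1, so demand is inelastic at this price.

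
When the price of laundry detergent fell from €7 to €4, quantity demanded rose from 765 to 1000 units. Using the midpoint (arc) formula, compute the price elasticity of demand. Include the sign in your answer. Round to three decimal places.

-0.488

ΔQ = 1000 − 765 = 235; ΔP = 4 − 7 = -3.
Midpoints: P̄ = 5.50, Q̄ = 882.5.
ε = (ΔQ/ΔP)(P̄/Q̄) = (235/-3)(5.50/882.5).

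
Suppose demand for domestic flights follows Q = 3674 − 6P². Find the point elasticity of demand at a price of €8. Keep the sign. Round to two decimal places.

-0.23

At P = 8, Q = 3290.
dQ/dP = −12P = -96.
ε = (dQ/dP)(P/Q) = (-96)(8/3290).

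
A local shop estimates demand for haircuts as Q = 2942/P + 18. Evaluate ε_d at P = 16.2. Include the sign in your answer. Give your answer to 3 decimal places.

-0.910

At P = 16.2, Q = 199.605.
dQ/dP = −2942/P² = -11.210.
ε = (dQ/dP)(P/Q) = (-11.210)(16.2/199.605).
|ε| < 1, so demand is inelastic at this price.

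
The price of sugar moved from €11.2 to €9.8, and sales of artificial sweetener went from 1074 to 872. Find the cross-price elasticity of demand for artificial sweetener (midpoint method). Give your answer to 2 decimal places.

ΔQ_x = 872 − 1074 = -202; ΔP_y = 9.8 − 11.2 = -1.4.
Midpoints: P̄_y = 10.50, Q̄_x = 973.0.
ε_xy = (ΔQ_x/ΔP_y)(P̄_y/Q̄_x) = (-202/-1.4)(10.50/973.0).
ε_xy > 0, so the goods are substitutes.

1.56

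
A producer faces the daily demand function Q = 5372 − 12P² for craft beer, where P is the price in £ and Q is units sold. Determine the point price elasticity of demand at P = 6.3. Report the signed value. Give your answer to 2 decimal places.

-0.19

At P = 6.3, Q = 4895.720.
dQ/dP = −24P = -151.200.
ε = (dQ/dP)(P/Q) = (-151.200)(6.3/4895.720).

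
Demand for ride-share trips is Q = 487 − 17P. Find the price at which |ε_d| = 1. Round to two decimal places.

14.32

For linear demand Q = a − bP, ε = −bP/(a − bP). |ε| = 1 when bP = a − bP, i.e. P = a/(2b).
P = 487/(2·17) = 487/34 = 14.3235.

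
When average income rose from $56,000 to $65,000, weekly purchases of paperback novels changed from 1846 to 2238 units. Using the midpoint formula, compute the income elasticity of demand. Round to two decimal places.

1.29

ΔQ = 392, ΔI = 9000. Midpoints: Ī = 60,500, Q̄ = 2042.0.
ε_I = (ΔQ/ΔI)(Ī/Q̄) = (392/9000)(60500/2042.0).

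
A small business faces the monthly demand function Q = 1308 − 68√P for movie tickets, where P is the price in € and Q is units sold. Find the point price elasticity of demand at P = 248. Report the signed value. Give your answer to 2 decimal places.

At P = 248, Q = 237.135.
dQ/dP = −68/(2√P) = -2.159.
ε = (dQ/dP)(P/Q) = (-2.159)(248/237.135).
|ε| > 1, so demand is elastic at this price.

-2.26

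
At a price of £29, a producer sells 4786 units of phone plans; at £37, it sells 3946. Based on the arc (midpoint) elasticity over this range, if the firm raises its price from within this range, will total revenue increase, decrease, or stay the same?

Arc ε = (-840/8)(33.00/4366.0) ≈ -0.794.
|ε| = 0.79 < 1, so demand is inelastic. A price rise therefore raises total revenue.

increase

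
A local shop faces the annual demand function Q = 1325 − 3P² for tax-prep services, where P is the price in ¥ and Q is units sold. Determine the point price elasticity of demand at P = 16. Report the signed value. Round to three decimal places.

-2.758

At P = 16, Q = 557.
dQ/dP = −6P = -96.
ε = (dQ/dP)(P/Q) = (-96)(16/557).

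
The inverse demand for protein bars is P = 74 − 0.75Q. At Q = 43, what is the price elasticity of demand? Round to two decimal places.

-1.29

At Q = 43, P = 74 − 0.75(43) = 41.75.
dP/dQ = −0.75, so dQ/dP = 1/(−0.75) = -1.333.
ε = (dQ/dP)(P/Q) = (-1.333)(41.75/43).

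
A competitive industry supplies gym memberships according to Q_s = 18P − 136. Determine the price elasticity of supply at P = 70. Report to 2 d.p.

At P = 70, Q_s = 1124.
dQ_s/dP = 18.
ε_s = (dQ_s/dP)(P/Q_s) = (18)(70/1124).

1.12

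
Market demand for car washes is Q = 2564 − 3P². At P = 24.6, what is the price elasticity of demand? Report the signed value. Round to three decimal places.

-4.851

At P = 24.6, Q = 748.520.
dQ/dP = −6P = -147.600.
ε = (dQ/dP)(P/Q) = (-147.600)(24.6/748.520).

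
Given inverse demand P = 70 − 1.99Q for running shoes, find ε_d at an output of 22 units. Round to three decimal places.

At Q = 22, P = 70 − 1.99(22) = 26.22.
dP/dQ = −1.99, so dQ/dP = 1/(−1.99) = -0.503.
ε = (dQ/dP)(P/Q) = (-0.503)(26.22/22).

-0.599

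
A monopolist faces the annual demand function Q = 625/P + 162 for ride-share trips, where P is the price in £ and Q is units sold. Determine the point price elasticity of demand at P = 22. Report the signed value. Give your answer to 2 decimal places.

At P = 22, Q = 190.409.
dQ/dP = −625/P² = -1.291.
ε = (dQ/dP)(P/Q) = (-1.291)(22/190.409).
|ε| < 1, so demand is inelastic at this price.

-0.15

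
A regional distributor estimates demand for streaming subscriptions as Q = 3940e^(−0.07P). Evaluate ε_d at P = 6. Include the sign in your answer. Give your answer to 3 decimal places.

-0.420

At P = 6, Q = 2588.764.
dQ/dP = −0.07·3940e^(−0.07P) = −0.07Q = -181.214.
ε = (dQ/dP)(P/Q) = (-181.214)(6/2588.764).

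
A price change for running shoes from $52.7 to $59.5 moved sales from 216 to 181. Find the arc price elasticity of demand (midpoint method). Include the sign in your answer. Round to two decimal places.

ΔQ = 181 − 216 = -35; ΔP = 59.5 − 52.7 = 6.8.
Midpoints: P̄ = 56.10, Q̄ = 198.5.
ε = (ΔQ/ΔP)(P̄/Q̄) = (-35/6.8)(56.10/198.5).

-1.45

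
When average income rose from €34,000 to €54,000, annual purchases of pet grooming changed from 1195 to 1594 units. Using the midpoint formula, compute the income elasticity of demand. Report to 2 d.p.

ΔQ = 399, ΔI = 20000. Midpoints: Ī = 44,000, Q̄ = 1394.5.
ε_I = (ΔQ/ΔI)(Ī/Q̄) = (399/20000)(44000/1394.5).

0.63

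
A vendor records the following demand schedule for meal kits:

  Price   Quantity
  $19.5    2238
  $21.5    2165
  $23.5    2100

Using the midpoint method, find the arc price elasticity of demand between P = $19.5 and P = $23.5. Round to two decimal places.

At P = 19.5, Q = 2238; at P = 23.5, Q = 2100.
ΔQ = -138, ΔP = 4.0. Midpoints: P̄ = 21.50, Q̄ = 2169.0.
ε = (ΔQ/ΔP)(P̄/Q̄) = (-138/4.0)(21.50/2169.0).

-0.34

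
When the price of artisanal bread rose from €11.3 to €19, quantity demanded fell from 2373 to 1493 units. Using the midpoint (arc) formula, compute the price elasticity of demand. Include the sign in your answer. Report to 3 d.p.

ΔQ = 1493 − 2373 = -880; ΔP = 19 − 11.3 = 7.7.
Midpoints: P̄ = 15.15, Q̄ = 1933.0.
ε = (ΔQ/ΔP)(P̄/Q̄) = (-880/7.7)(15.15/1933.0).

-0.896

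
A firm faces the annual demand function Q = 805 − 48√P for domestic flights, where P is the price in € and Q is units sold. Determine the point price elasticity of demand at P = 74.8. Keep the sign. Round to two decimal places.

At P = 74.8, Q = 389.862.
dQ/dP = −48/(2√P) = -2.775.
ε = (dQ/dP)(P/Q) = (-2.775)(74.8/389.862).
|ε| < 1, so demand is inelastic at this price.

-0.53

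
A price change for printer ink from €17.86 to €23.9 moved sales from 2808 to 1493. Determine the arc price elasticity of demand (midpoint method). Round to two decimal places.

-2.11

ΔQ = 1493 − 2808 = -1315; ΔP = 23.9 − 17.86 = 6.04.
Midpoints: P̄ = 20.88, Q̄ = 2150.5.
ε = (ΔQ/ΔP)(P̄/Q̄) = (-1315/6.04)(20.88/2150.5).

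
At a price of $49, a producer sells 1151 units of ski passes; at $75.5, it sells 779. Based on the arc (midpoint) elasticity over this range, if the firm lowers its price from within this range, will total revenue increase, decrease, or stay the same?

Arc ε = (-372/26.5)(62.25/965.0) ≈ -0.906.
|ε| = 0.91 < 1, so demand is inelastic. A price cut therefore reduces total revenue.

decrease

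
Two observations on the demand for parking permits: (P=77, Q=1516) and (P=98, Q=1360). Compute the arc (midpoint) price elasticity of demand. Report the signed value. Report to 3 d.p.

ΔQ = 1360 − 1516 = -156; ΔP = 98 − 77 = 21.
Midpoints: P̄ = 87.50, Q̄ = 1438.0.
ε = (ΔQ/ΔP)(P̄/Q̄) = (-156/21)(87.50/1438.0).

-0.452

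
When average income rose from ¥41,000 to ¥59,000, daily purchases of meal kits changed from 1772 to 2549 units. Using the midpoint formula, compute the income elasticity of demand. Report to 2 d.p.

1.00

ΔQ = 777, ΔI = 18000. Midpoints: Ī = 50,000, Q̄ = 2160.5.
ε_I = (ΔQ/ΔI)(Ī/Q̄) = (777/18000)(50000/2160.5).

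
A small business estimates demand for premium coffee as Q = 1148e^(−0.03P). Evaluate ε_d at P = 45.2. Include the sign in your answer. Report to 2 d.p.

-1.36

At P = 45.2, Q = 295.828.
dQ/dP = −0.03·1148e^(−0.03P) = −0.03Q = -8.875.
ε = (dQ/dP)(P/Q) = (-8.875)(45.2/295.828).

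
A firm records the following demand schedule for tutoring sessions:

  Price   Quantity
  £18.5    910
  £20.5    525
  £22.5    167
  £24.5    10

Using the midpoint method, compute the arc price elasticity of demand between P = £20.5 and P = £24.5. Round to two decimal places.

At P = 20.5, Q = 525; at P = 24.5, Q = 10.
ΔQ = -515, ΔP = 4.0. Midpoints: P̄ = 22.50, Q̄ = 267.5.
ε = (ΔQ/ΔP)(P̄/Q̄) = (-515/4.0)(22.50/267.5).

-10.83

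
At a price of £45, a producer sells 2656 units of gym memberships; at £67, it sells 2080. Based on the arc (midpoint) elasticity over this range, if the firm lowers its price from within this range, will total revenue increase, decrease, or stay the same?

Arc ε = (-576/22)(56.00/2368.0) ≈ -0.619.
|ε| = 0.62 < 1, so demand is inelastic. A price cut therefore reduces total revenue.

decrease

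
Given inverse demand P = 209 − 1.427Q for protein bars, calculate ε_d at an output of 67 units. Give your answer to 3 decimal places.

At Q = 67, P = 209 − 1.427(67) = 113.39.
dP/dQ = −1.427, so dQ/dP = 1/(−1.427) = -0.701.
ε = (dQ/dP)(P/Q) = (-0.701)(113.39/67).

-1.186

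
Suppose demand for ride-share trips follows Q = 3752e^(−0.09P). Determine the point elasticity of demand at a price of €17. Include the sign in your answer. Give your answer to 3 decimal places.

-1.530

At P = 17, Q = 812.442.
dQ/dP = −0.09·3752e^(−0.09P) = −0.09Q = -73.120.
ε = (dQ/dP)(P/Q) = (-73.120)(17/812.442).
|ε| > 1, so demand is elastic at this price.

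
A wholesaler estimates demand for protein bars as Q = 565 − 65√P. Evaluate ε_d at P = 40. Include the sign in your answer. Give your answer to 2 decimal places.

-1.34

At P = 40, Q = 153.904.
dQ/dP = −65/(2√P) = -5.139.
ε = (dQ/dP)(P/Q) = (-5.139)(40/153.904).
|ε| > 1, so demand is elastic at this price.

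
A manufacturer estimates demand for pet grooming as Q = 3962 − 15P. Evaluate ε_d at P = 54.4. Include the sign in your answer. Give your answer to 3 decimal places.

-0.259

At P = 54.4, Q = 3146.
dQ/dP = −15.
ε = (dQ/dP)(P/Q) = (-15)(54.4/3146).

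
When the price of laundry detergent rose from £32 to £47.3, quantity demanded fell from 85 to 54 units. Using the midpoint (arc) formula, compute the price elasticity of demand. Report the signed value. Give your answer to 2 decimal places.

-1.16

ΔQ = 54 − 85 = -31; ΔP = 47.3 − 32 = 15.3.
Midpoints: P̄ = 39.65, Q̄ = 69.5.
ε = (ΔQ/ΔP)(P̄/Q̄) = (-31/15.3)(39.65/69.5).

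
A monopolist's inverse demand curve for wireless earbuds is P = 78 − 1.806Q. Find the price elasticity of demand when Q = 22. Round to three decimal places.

-0.963

At Q = 22, P = 78 − 1.806(22) = 38.27.
dP/dQ = −1.806, so dQ/dP = 1/(−1.806) = -0.554.
ε = (dQ/dP)(P/Q) = (-0.554)(38.27/22).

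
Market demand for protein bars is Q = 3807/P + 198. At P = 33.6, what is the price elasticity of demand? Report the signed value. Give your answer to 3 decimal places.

At P = 33.6, Q = 311.304.
dQ/dP = −3807/P² = -3.372.
ε = (dQ/dP)(P/Q) = (-3.372)(33.6/311.304).
|ε| < 1, so demand is inelastic at this price.

-0.364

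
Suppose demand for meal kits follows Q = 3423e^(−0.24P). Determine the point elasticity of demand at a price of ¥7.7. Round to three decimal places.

-1.848

At P = 7.7, Q = 539.300.
dQ/dP = −0.24·3423e^(−0.24P) = −0.24Q = -129.432.
ε = (dQ/dP)(P/Q) = (-129.432)(7.7/539.300).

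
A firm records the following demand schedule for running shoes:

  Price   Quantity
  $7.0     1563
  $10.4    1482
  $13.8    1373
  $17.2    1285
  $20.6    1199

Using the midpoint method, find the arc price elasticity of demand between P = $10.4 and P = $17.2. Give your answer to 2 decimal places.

At P = 10.4, Q = 1482; at P = 17.2, Q = 1285.
ΔQ = -197, ΔP = 6.8. Midpoints: P̄ = 13.80, Q̄ = 1383.5.
ε = (ΔQ/ΔP)(P̄/Q̄) = (-197/6.8)(13.80/1383.5).

-0.29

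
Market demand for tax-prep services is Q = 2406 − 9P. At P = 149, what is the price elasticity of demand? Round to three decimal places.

-1.259

At P = 149, Q = 1065.
dQ/dP = −9.
ε = (dQ/dP)(P/Q) = (-9)(149/1065).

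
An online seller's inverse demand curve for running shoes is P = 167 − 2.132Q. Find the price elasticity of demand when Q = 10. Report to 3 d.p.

At Q = 10, P = 167 − 2.132(10) = 145.68.
dP/dQ = −2.132, so dQ/dP = 1/(−2.132) = -0.469.
ε = (dQ/dP)(P/Q) = (-0.469)(145.68/10).

-6.833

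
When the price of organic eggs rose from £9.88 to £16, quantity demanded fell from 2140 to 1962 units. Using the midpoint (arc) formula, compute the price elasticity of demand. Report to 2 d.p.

ΔQ = 1962 − 2140 = -178; ΔP = 16 − 9.88 = 6.12.
Midpoints: P̄ = 12.94, Q̄ = 2051.0.
ε = (ΔQ/ΔP)(P̄/Q̄) = (-178/6.12)(12.94/2051.0).

-0.18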